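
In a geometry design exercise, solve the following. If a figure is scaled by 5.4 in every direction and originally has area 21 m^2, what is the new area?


Linear scale factor k = 5.4
Original area = 21 m^2
Rule: under a linear scaling by k, areas scale by k^2.
k^2 = 5.4^2 = 29.16
New area = 21 * 29.16
New area = 612.36
612.36 m^2


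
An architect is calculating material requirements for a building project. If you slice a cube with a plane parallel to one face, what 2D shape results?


Solid: cube
Cutting plane: parallel to one face
Visualize the intersection of the plane with the solid's surface.
The boundary of the cut region is a square.
square


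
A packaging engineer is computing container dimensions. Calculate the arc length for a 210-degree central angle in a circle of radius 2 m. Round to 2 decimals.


Shape: circular arc
Radius r = 2 m, Angle = 210 degrees
Formula: L = (angle/360) * 2 * pi * r
2 * pi * r = 4 * pi
L = (210/360) * 4 * pi
L = 2.333333 * pi
L = 7.33
7.33 m


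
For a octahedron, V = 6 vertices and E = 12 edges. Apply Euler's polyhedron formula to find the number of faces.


Polyhedron: octahedron
Euler's formula for convex polyhedra: V - E + F = 2
Given: V = 6 vertices and E = 12 edges
Solve for F:
F = 2 + E - V = 2 + 12 - 6 = 8
8 faces


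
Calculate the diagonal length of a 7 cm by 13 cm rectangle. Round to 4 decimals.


Shape: rectangle (diagonal via Pythagoras)
Sides: 7 cm and 13 cm
Formula: d = sqrt(l^2 + w^2)
l^2 = 49, w^2 = 169
l^2 + w^2 = 218
d = sqrt(218)
d = 14.7648
14.7648 cm


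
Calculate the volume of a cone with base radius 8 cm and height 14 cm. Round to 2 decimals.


Shape: cone
Radius r = 8 cm, Height h = 14 cm
Formula: V = (1/3) * pi * r^2 * h
r^2 = 64
pi * r^2 * h = pi * 64 * 14 = 896 * pi
V = 896 * pi / 3
V = 938.29
938.29 cm^3


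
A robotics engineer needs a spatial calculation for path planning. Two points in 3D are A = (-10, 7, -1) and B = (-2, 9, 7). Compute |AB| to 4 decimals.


3D distance between two points
P1 = (-10, 7, -1), P2 = (-2, 9, 7)
Formula: d = sqrt((x2-x1)^2 + (y2-y1)^2 + (z2-z1)^2)
dx = -2 - -10 = 8
dy = 9 - 7 = 2
dz = 7 - -1 = 8
dx^2 + dy^2 + dz^2 = 64 + 4 + 64 = 132
d = sqrt(132)
d = 11.4891
11.4891 units


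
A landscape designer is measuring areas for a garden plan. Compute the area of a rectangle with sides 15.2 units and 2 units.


Shape: rectangle
Length l = 15.2 units, Width w = 2 units
Formula: A = l * w
A = 15.2 * 2
A = 30.4
30.4 units^2


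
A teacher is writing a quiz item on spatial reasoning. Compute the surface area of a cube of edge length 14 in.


Shape: cube
Side s = 14 in
A cube has 6 square faces.
Formula: SA = 6 * s^2
s^2 = 196
SA = 6 * 196
SA = 1176
1176 in^2


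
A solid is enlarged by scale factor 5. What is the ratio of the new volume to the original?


Linear scale factor k = 5
Rule: under a linear scaling by k, volumes scale by k^3.
k^3 = 5 * 5 * 5
k^3 = 25 * 5
k^3 = 125
Volume scales by a factor of 125.
125 (dimensionless)


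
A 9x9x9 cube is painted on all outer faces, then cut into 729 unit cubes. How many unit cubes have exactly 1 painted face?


Large cube: 9 x 9 x 9, cut into unit cubes.
n = 9, so n - 2 = 7
Cubes with 1 painted face lie in the interior of each face.
A cube has 6 faces; each contributes (n - 2)^2 = 49 such cubes.
Count = 6 * 49 = 294
294 unit cubes


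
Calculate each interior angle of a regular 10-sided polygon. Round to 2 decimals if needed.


Shape: regular decagon (10 sides)
Formula: interior angle = (n - 2) * 180 / n
(n - 2) = 8
(n - 2) * 180 = 1440
angle = 1440 / 10
angle = 144
144 degrees


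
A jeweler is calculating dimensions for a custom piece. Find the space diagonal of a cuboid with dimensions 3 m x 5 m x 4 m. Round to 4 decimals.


Shape: rectangular box (space diagonal)
l = 3 m, w = 5 m, h = 4 m
Visualize: the diagonal of the base, then a right triangle with that diagonal and the height.
Formula: d = sqrt(l^2 + w^2 + h^2)
l^2 + w^2 + h^2 = 9 + 25 + 16 = 50
d = sqrt(50)
d = 7.0711
7.0711 m


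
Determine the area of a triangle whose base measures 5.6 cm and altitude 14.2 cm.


Shape: triangle
Base b = 5.6 cm, Height h = 14.2 cm
Formula: A = (1/2) * b * h
A = 0.5 * 5.6 * 14.2
A = 0.5 * 79.52
A = 39.76
39.76 cm^2


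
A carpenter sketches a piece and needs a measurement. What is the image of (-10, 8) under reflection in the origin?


Transformation: reflection
Original point: (-10, 8)
Rule for reflection through the origin: (x, y) -> (-x, -y)
Apply: (-10, 8) -> (10, -8)
(10, -8)


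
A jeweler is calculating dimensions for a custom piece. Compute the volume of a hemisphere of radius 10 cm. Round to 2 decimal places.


Shape: hemisphere (half of a sphere)
Radius r = 10 cm
Formula: V = (1/2) * (4/3) * pi * r^3 = (2/3) * pi * r^3
r^3 = 1000
(2/3) * 1000 = 666.666667
V = 666.666667 * pi
V = 2094.4
2094.4 cm^3


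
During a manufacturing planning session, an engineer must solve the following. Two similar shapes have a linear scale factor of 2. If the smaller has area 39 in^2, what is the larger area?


Linear scale factor k = 2
Original area = 39 in^2
Rule: under a linear scaling by k, areas scale by k^2.
k^2 = 2^2 = 4
New area = 39 * 4
New area = 156
156 in^2


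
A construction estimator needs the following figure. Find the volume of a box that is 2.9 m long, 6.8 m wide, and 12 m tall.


Shape: rectangular prism
l = 2.9 m, w = 6.8 m, h = 12 m
Formula: V = l * w * h
V = 2.9 * 6.8 * 12
V = 19.72 * 12
V = 236.64
236.64 m^3


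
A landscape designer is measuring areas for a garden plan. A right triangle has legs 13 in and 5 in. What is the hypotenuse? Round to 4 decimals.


Shape: right triangle
Legs a = 13 in, b = 5 in
Formula: c = sqrt(a^2 + b^2)
a^2 = 169, b^2 = 25
a^2 + b^2 = 194
c = sqrt(194)
c = 13.9284
13.9284 in


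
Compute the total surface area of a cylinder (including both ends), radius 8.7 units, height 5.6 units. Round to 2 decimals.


Shape: closed cylinder
Radius r = 8.7 units, Height h = 5.6 units
Formula: SA = 2*pi*r^2 + 2*pi*r*h = 2*pi*r*(r + h)
r + h = 14.3
2 * r * (r + h) = 2 * 8.7 * 14.3 = 248.82
SA = 248.82 * pi
SA = 781.69
781.69 units^2


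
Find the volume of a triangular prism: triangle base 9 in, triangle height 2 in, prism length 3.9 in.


Shape: triangular prism
Triangle base = 9 in, triangle height = 2 in, prism length L = 3.9 in
Formula: V = (1/2 * b * h_tri) * L
Cross-section area = 0.5 * 9 * 2 = 9
V = 9 * 3.9
V = 35.1
35.1 in^3


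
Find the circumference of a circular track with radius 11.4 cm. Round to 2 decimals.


Shape: circle
Radius r = 11.4 cm
Formula: C = 2 * pi * r
C = 2 * pi * 11.4
C = 22.8 * pi
C = 71.63
71.63 cm


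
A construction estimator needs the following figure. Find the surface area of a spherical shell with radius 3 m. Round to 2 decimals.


Shape: sphere
Radius r = 3 m
Formula: SA = 4 * pi * r^2
r^2 = 9
SA = 4 * pi * 9
SA = 36 * pi
SA = 113.1
113.1 m^2


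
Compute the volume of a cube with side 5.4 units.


Shape: cube
Side s = 5.4 units
Formula: V = s^3
V = 5.4 * 5.4 * 5.4
V = 29.16 * 5.4
V = 157.464
157.464 units^3


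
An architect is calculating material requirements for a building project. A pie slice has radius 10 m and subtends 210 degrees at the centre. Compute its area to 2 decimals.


Shape: circular sector
Radius r = 10 m, Angle = 210 degrees
Formula: A = (angle/360) * pi * r^2
r^2 = 100
Fraction of circle = 210/360
A = (210/360) * pi * 100
A = 58.333333 * pi
A = 183.26
183.26 m^2


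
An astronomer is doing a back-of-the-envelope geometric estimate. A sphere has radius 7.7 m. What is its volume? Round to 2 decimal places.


Shape: sphere
Radius r = 7.7 m
Formula: V = (4/3) * pi * r^3
r^3 = 456.533
(4/3) * 456.533 = 608.710667
V = 608.710667 * pi
V = 1912.32
1912.32 m^3


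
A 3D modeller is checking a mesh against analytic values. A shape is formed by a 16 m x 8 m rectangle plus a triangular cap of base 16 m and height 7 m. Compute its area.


Composite shape: rectangle + triangle
Rectangle area = 16 * 8 = 128
Triangle area = 0.5 * 16 * 7 = 56
Total = 128 + 56
Total = 184
184 m^2


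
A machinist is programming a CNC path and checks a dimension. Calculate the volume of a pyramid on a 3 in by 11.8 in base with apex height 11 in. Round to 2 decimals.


Shape: rectangular pyramid
Base: 3 in x 11.8 in, Height h = 11 in
Formula: V = (1/3) * base_area * h
base_area = 3 * 11.8 = 35.4
base_area * h = 35.4 * 11 = 389.4
V = 389.4 / 3
V = 129.8
129.8 in^3


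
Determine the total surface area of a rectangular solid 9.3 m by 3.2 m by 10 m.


Shape: rectangular prism
l = 9.3 m, w = 3.2 m, h = 10 m
Formula: SA = 2(lw + lh + wh)
lw = 29.76, lh = 93, wh = 32
lw + lh + wh = 154.76
SA = 2 * 154.76
SA = 309.52
309.52 m^2


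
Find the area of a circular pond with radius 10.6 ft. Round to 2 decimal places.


Shape: circle
Radius r = 10.6 ft
Formula: A = pi * r^2
r^2 = 10.6^2 = 112.36
A = pi * 112.36
A = 352.99
352.99 ft^2


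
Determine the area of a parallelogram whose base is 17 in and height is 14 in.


Shape: parallelogram
Base b = 17 in, Height h = 14 in
Formula: A = b * h
A = 17 * 14
A = 238
238 in^2


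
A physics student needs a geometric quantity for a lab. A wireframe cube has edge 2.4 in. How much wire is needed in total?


Shape: cube
Side s = 2.4 in
A cube has 12 edges, all equal.
Formula: total edge length = 12 * s
Total = 12 * 2.4
Total = 28.8
28.8 in


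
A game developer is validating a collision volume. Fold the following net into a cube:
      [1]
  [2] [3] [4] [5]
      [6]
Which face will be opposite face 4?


Net: cross layout. Take square 3 as the base (bottom).
Fold the four squares in the horizontal row up around 3: 2 -> left, 4 -> right, 5 wraps to the top.
Fold 1 and 6 up from 3: 1 -> back, 6 -> front.
Opposite pairs are therefore: (1, 6), (2, 4), (3, 5).
Face 4 is opposite face 2.
face 2


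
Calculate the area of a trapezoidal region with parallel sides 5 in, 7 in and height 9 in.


Shape: trapezoid
Parallel sides a = 5 in, b = 7 in; Height h = 9 in
Formula: A = (a + b) * h / 2
a + b = 5 + 7 = 12
A = 12 * 9 / 2
A = 108 / 2
A = 54
54 in^2


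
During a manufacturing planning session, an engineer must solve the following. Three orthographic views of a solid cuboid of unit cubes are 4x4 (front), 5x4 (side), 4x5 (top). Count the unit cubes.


Orthographic views of a solid rectangular block:
Front view 4 x 4 -> length = 4, height = 4
Side view 5 x 4 -> width = 5, height = 4 (consistent)
Top view 4 x 5 -> confirms length = 4, width = 5
The block is 4 x 5 x 4.
Total unit cubes = 4 * 5 * 4 = 80
80 unit cubes


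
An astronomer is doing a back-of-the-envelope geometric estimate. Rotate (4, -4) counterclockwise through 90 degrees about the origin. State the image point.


Transformation: rotation about the origin
Original point: (4, -4)
Rule for 90 deg counterclockwise: (x, y) -> (-y, x)
Apply: (4, -4) -> (4, 4)
(4, 4)


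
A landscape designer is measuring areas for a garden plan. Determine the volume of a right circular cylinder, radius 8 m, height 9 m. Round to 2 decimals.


Shape: cylinder
Radius r = 8 m, Height h = 9 m
Formula: V = pi * r^2 * h
r^2 = 64
V = pi * 64 * 9
V = 576 * pi
V = 1809.56
1809.56 m^3


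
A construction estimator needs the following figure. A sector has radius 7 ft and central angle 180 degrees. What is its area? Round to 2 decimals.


Shape: circular sector
Radius r = 7 ft, Angle = 180 degrees
Formula: A = (angle/360) * pi * r^2
r^2 = 49
Fraction of circle = 180/360
A = (180/360) * pi * 49
A = 24.5 * pi
A = 76.97
76.97 ft^2


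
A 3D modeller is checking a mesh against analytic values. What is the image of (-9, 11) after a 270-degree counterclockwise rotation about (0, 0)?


Transformation: rotation about the origin
Original point: (-9, 11)
Rule for 270 deg counterclockwise: (x, y) -> (y, -x)
Apply: (-9, 11) -> (11, 9)
(11, 9)


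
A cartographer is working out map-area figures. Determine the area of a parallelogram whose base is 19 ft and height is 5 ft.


Shape: parallelogram
Base b = 19 ft, Height h = 5 ft
Formula: A = b * h
A = 19 * 5
A = 95
95 ft^2


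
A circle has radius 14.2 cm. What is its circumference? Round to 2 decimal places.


Shape: circle
Radius r = 14.2 cm
Formula: C = 2 * pi * r
C = 2 * pi * 14.2
C = 28.4 * pi
C = 89.22
89.22 cm


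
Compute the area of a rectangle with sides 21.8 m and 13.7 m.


Shape: rectangle
Length l = 21.8 m, Width w = 13.7 m
Formula: A = l * w
A = 21.8 * 13.7
A = 298.66
298.66 m^2


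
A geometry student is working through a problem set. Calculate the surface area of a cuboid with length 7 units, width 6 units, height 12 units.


Shape: rectangular prism
l = 7 units, w = 6 units, h = 12 units
Formula: SA = 2(lw + lh + wh)
lw = 42, lh = 84, wh = 72
lw + lh + wh = 198
SA = 2 * 198
SA = 396
396 units^2


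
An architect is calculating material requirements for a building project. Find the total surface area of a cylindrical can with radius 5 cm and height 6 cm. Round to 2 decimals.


Shape: closed cylinder
Radius r = 5 cm, Height h = 6 cm
Formula: SA = 2*pi*r^2 + 2*pi*r*h = 2*pi*r*(r + h)
r + h = 11
2 * r * (r + h) = 2 * 5 * 11 = 110
SA = 110 * pi
SA = 345.58
345.58 cm^2


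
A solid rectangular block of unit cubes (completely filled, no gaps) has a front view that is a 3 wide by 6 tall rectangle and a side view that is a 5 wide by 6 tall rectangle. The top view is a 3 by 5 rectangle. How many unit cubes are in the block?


Orthographic views of a solid rectangular block:
Front view 3 x 6 -> length = 3, height = 6
Side view 5 x 6 -> width = 5, height = 6 (consistent)
Top view 3 x 5 -> confirms length = 3, width = 5
The block is 3 x 5 x 6.
Total unit cubes = 3 * 5 * 6 = 90
90 unit cubes


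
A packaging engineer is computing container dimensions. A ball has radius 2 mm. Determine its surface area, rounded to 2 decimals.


Shape: sphere
Radius r = 2 mm
Formula: SA = 4 * pi * r^2
r^2 = 4
SA = 4 * pi * 4
SA = 16 * pi
SA = 50.27
50.27 mm^2


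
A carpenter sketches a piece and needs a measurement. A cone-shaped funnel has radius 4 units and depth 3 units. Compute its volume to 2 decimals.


Shape: cone
Radius r = 4 units, Height h = 3 units
Formula: V = (1/3) * pi * r^2 * h
r^2 = 16
pi * r^2 * h = pi * 16 * 3 = 48 * pi
V = 48 * pi / 3
V = 50.27
50.27 units^3


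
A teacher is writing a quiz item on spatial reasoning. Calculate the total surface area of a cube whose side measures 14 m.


Shape: cube
Side s = 14 m
A cube has 6 square faces.
Formula: SA = 6 * s^2
s^2 = 196
SA = 6 * 196
SA = 1176
1176 m^2


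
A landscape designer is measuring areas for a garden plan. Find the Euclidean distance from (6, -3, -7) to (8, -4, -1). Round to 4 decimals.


3D distance between two points
P1 = (6, -3, -7), P2 = (8, -4, -1)
Formula: d = sqrt((x2-x1)^2 + (y2-y1)^2 + (z2-z1)^2)
dx = 8 - 6 = 2
dy = -4 - -3 = -1
dz = -1 - -7 = 6
dx^2 + dy^2 + dz^2 = 4 + 1 + 36 = 41
d = sqrt(41)
d = 6.4031
6.4031 units


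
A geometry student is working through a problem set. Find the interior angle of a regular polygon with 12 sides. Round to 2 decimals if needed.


Shape: regular dodecagon (12 sides)
Formula: interior angle = (n - 2) * 180 / n
(n - 2) = 10
(n - 2) * 180 = 1800
angle = 1800 / 12
angle = 150
150 degrees


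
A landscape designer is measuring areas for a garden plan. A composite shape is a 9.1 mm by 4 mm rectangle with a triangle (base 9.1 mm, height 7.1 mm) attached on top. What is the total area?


Composite shape: rectangle + triangle
Rectangle area = 9.1 * 4 = 36.4
Triangle area = 0.5 * 9.1 * 7.1 = 32.305
Total = 36.4 + 32.305
Total = 68.705
68.705 mm^2


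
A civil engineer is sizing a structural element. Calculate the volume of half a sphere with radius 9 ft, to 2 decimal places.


Shape: hemisphere (half of a sphere)
Radius r = 9 ft
Formula: V = (1/2) * (4/3) * pi * r^3 = (2/3) * pi * r^3
r^3 = 729
(2/3) * 729 = 486
V = 486 * pi
V = 1526.81
1526.81 ft^3


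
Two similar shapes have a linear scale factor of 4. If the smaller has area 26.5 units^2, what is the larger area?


Linear scale factor k = 4
Original area = 26.5 units^2
Rule: under a linear scaling by k, areas scale by k^2.
k^2 = 4^2 = 16
New area = 26.5 * 16
New area = 424
424 units^2


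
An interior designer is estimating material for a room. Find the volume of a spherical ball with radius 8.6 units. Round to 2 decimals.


Shape: sphere
Radius r = 8.6 units
Formula: V = (4/3) * pi * r^3
r^3 = 636.056
(4/3) * 636.056 = 848.074667
V = 848.074667 * pi
V = 2664.31
2664.31 units^3


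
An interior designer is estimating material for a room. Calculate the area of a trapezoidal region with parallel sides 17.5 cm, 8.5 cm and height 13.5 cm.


Shape: trapezoid
Parallel sides a = 17.5 cm, b = 8.5 cm; Height h = 13.5 cm
Formula: A = (a + b) * h / 2
a + b = 17.5 + 8.5 = 26
A = 26 * 13.5 / 2
A = 351 / 2
A = 175.5
175.5 cm^2


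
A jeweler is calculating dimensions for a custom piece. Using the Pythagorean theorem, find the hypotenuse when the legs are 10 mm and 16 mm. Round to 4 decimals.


Shape: right triangle
Legs a = 10 mm, b = 16 mm
Formula: c = sqrt(a^2 + b^2)
a^2 = 100, b^2 = 256
a^2 + b^2 = 356
c = sqrt(356)
c = 18.868
18.868 mm


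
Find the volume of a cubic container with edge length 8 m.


Shape: cube
Side s = 8 m
Formula: V = s^3
V = 8 * 8 * 8
V = 64 * 8
V = 512
512 m^3


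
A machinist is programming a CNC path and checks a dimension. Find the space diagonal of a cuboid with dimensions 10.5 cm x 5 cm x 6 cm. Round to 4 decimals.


Shape: rectangular box (space diagonal)
l = 10.5 cm, w = 5 cm, h = 6 cm
Visualize: the diagonal of the base, then a right triangle with that diagonal and the height.
Formula: d = sqrt(l^2 + w^2 + h^2)
l^2 + w^2 + h^2 = 110.25 + 25 + 36 = 171.25
d = sqrt(171.25)
d = 13.0863
13.0863 cm


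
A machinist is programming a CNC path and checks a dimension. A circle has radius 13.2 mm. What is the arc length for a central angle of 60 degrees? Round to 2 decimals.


Shape: circular arc
Radius r = 13.2 mm, Angle = 60 degrees
Formula: L = (angle/360) * 2 * pi * r
2 * pi * r = 26.4 * pi
L = (60/360) * 26.4 * pi
L = 4.4 * pi
L = 13.82
13.82 mm


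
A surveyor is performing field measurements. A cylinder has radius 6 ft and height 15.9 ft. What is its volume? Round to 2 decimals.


Shape: cylinder
Radius r = 6 ft, Height h = 15.9 ft
Formula: V = pi * r^2 * h
r^2 = 36
V = pi * 36 * 15.9
V = 572.4 * pi
V = 1798.25
1798.25 ft^3


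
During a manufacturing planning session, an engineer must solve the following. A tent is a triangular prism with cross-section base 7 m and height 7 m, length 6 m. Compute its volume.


Shape: triangular prism
Triangle base = 7 m, triangle height = 7 m, prism length L = 6 m
Formula: V = (1/2 * b * h_tri) * L
Cross-section area = 0.5 * 7 * 7 = 24.5
V = 24.5 * 6
V = 147
147 m^3


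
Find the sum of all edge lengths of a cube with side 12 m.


Shape: cube
Side s = 12 m
A cube has 12 edges, all equal.
Formula: total edge length = 12 * s
Total = 12 * 12
Total = 144
144 m


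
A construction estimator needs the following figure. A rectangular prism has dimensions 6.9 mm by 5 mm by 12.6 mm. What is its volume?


Shape: rectangular prism
l = 6.9 mm, w = 5 mm, h = 12.6 mm
Formula: V = l * w * h
V = 6.9 * 5 * 12.6
V = 34.5 * 12.6
V = 434.7
434.7 mm^3


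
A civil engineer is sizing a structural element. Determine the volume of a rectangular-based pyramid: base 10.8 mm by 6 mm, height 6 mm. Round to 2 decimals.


Shape: rectangular pyramid
Base: 10.8 mm x 6 mm, Height h = 6 mm
Formula: V = (1/3) * base_area * h
base_area = 10.8 * 6 = 64.8
base_area * h = 64.8 * 6 = 388.8
V = 388.8 / 3
V = 129.6
129.6 mm^3


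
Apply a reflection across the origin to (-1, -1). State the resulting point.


Transformation: reflection
Original point: (-1, -1)
Rule for reflection through the origin: (x, y) -> (-x, -y)
Apply: (-1, -1) -> (1, 1)
(1, 1)


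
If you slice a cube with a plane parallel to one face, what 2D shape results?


Solid: cube
Cutting plane: parallel to one face
Visualize the intersection of the plane with the solid's surface.
The boundary of the cut region is a square.
square


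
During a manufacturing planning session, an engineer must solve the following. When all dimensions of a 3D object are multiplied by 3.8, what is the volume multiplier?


Linear scale factor k = 3.8
Rule: under a linear scaling by k, volumes scale by k^3.
k^3 = 3.8 * 3.8 * 3.8
k^3 = 14.44 * 3.8
k^3 = 54.872
Volume scales by a factor of 54.872.
54.872 (dimensionless)


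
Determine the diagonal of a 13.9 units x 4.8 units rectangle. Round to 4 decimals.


Shape: rectangle (diagonal via Pythagoras)
Sides: 13.9 units and 4.8 units
Formula: d = sqrt(l^2 + w^2)
l^2 = 193.21, w^2 = 23.04
l^2 + w^2 = 216.25
d = sqrt(216.25)
d = 14.7054
14.7054 units


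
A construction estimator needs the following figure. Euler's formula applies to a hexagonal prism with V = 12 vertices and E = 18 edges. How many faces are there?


Polyhedron: hexagonal prism
Euler's formula for convex polyhedra: V - E + F = 2
Given: V = 12 vertices and E = 18 edges
Solve for F:
F = 2 + E - V = 2 + 18 - 12 = 8
8 faces


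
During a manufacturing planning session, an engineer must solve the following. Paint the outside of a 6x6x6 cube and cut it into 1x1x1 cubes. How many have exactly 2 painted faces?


Large cube: 6 x 6 x 6, cut into unit cubes.
n = 6, so n - 2 = 4
Cubes with 2 painted faces lie along the edges, excluding corners.
A cube has 12 edges; each contributes (n - 2) = 4 such cubes.
Count = 12 * 4 = 48
48 unit cubes


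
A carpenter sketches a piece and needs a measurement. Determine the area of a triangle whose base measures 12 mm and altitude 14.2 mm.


Shape: triangle
Base b = 12 mm, Height h = 14.2 mm
Formula: A = (1/2) * b * h
A = 0.5 * 12 * 14.2
A = 0.5 * 170.4
A = 85.2
85.2 mm^2


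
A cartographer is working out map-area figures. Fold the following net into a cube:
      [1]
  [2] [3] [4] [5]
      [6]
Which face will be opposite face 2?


Net: cross layout. Take square 3 as the base (bottom).
Fold the four squares in the horizontal row up around 3: 2 -> left, 4 -> right, 5 wraps to the top.
Fold 1 and 6 up from 3: 1 -> back, 6 -> front.
Opposite pairs are therefore: (1, 6), (2, 4), (3, 5).
Face 2 is opposite face 4.
face 4


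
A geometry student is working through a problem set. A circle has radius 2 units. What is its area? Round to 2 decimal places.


Shape: circle
Radius r = 2 units
Formula: A = pi * r^2
r^2 = 2^2 = 4
A = pi * 4
A = 12.57
12.57 units^2


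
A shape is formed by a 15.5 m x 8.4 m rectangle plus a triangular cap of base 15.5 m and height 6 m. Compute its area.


Composite shape: rectangle + triangle
Rectangle area = 15.5 * 8.4 = 130.2
Triangle area = 0.5 * 15.5 * 6 = 46.5
Total = 130.2 + 46.5
Total = 176.7
176.7 m^2


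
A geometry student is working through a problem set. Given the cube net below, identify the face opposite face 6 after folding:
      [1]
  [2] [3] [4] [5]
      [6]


Net: cross layout. Take square 3 as the base (bottom).
Fold the four squares in the horizontal row up around 3: 2 -> left, 4 -> right, 5 wraps to the top.
Fold 1 and 6 up from 3: 1 -> back, 6 -> front.
Opposite pairs are therefore: (1, 6), (2, 4), (3, 5).
Face 6 is opposite face 1.
face 1


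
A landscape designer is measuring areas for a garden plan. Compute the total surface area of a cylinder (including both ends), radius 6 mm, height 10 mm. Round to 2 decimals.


Shape: closed cylinder
Radius r = 6 mm, Height h = 10 mm
Formula: SA = 2*pi*r^2 + 2*pi*r*h = 2*pi*r*(r + h)
r + h = 16
2 * r * (r + h) = 2 * 6 * 16 = 192
SA = 192 * pi
SA = 603.19
603.19 mm^2


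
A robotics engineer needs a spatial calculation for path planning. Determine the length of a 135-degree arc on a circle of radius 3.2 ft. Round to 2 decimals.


Shape: circular arc
Radius r = 3.2 ft, Angle = 135 degrees
Formula: L = (angle/360) * 2 * pi * r
2 * pi * r = 6.4 * pi
L = (135/360) * 6.4 * pi
L = 2.4 * pi
L = 7.54
7.54 ft


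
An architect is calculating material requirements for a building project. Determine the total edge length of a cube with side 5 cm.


Shape: cube
Side s = 5 cm
A cube has 12 edges, all equal.
Formula: total edge length = 12 * s
Total = 12 * 5
Total = 60
60 cm


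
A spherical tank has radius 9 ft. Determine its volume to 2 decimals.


Shape: sphere
Radius r = 9 ft
Formula: V = (4/3) * pi * r^3
r^3 = 729
(4/3) * 729 = 972
V = 972 * pi
V = 3053.63
3053.63 ft^3


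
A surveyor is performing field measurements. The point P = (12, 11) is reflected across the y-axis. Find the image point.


Transformation: reflection
Original point: (12, 11)
Rule for reflection over the y-axis: (x, y) -> (-x, y)
Apply: (12, 11) -> (-12, 11)
(-12, 11)


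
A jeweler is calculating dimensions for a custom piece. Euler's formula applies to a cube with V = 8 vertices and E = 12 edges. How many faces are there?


Polyhedron: cube
Euler's formula for convex polyhedra: V - E + F = 2
Given: V = 8 vertices and E = 12 edges
Solve for F:
F = 2 + E - V = 2 + 12 - 8 = 6
6 faces


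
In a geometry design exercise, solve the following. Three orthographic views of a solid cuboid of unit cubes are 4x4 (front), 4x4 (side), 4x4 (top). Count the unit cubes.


Orthographic views of a solid rectangular block:
Front view 4 x 4 -> length = 4, height = 4
Side view 4 x 4 -> width = 4, height = 4 (consistent)
Top view 4 x 4 -> confirms length = 4, width = 4
The block is 4 x 4 x 4.
Total unit cubes = 4 * 4 * 4 = 64
64 unit cubes


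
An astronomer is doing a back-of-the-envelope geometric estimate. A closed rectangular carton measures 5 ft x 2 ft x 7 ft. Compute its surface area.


Shape: rectangular prism
l = 5 ft, w = 2 ft, h = 7 ft
Formula: SA = 2(lw + lh + wh)
lw = 10, lh = 35, wh = 14
lw + lh + wh = 59
SA = 2 * 59
SA = 118
118 ft^2


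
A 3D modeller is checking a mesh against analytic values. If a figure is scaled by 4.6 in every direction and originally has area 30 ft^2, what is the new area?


Linear scale factor k = 4.6
Original area = 30 ft^2
Rule: under a linear scaling by k, areas scale by k^2.
k^2 = 4.6^2 = 21.16
New area = 30 * 21.16
New area = 634.8
634.8 ft^2


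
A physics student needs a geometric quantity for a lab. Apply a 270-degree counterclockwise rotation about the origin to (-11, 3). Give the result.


Transformation: rotation about the origin
Original point: (-11, 3)
Rule for 270 deg counterclockwise: (x, y) -> (y, -x)
Apply: (-11, 3) -> (3, 11)
(3, 11)


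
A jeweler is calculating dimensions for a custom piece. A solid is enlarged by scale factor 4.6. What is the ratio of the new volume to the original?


Linear scale factor k = 4.6
Rule: under a linear scaling by k, volumes scale by k^3.
k^3 = 4.6 * 4.6 * 4.6
k^3 = 21.16 * 4.6
k^3 = 97.336
Volume scales by a factor of 97.336.
97.336 (dimensionless)


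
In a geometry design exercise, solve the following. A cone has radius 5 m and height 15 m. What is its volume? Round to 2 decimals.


Shape: cone
Radius r = 5 m, Height h = 15 m
Formula: V = (1/3) * pi * r^2 * h
r^2 = 25
pi * r^2 * h = pi * 25 * 15 = 375 * pi
V = 375 * pi / 3
V = 392.7
392.7 m^3


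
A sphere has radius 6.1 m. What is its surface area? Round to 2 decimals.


Shape: sphere
Radius r = 6.1 m
Formula: SA = 4 * pi * r^2
r^2 = 37.21
SA = 4 * pi * 37.21
SA = 148.84 * pi
SA = 467.59
467.59 m^2


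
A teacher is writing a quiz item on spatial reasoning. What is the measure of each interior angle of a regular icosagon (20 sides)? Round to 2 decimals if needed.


Shape: regular icosagon (20 sides)
Formula: interior angle = (n - 2) * 180 / n
(n - 2) = 18
(n - 2) * 180 = 3240
angle = 3240 / 20
angle = 162
162 degrees


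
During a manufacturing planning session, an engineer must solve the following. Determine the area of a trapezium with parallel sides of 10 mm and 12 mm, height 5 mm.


Shape: trapezoid
Parallel sides a = 10 mm, b = 12 mm; Height h = 5 mm
Formula: A = (a + b) * h / 2
a + b = 10 + 12 = 22
A = 22 * 5 / 2
A = 110 / 2
A = 55
55 mm^2


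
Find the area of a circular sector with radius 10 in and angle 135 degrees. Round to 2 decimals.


Shape: circular sector
Radius r = 10 in, Angle = 135 degrees
Formula: A = (angle/360) * pi * r^2
r^2 = 100
Fraction of circle = 135/360
A = (135/360) * pi * 100
A = 37.5 * pi
A = 117.81
117.81 in^2


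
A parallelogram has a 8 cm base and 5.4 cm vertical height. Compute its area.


Shape: parallelogram
Base b = 8 cm, Height h = 5.4 cm
Formula: A = b * h
A = 8 * 5.4
A = 43.2
43.2 cm^2


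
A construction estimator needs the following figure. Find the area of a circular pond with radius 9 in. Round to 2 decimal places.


Shape: circle
Radius r = 9 in
Formula: A = pi * r^2
r^2 = 9^2 = 81
A = pi * 81
A = 254.47
254.47 in^2


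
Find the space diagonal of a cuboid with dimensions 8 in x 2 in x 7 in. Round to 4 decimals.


Shape: rectangular box (space diagonal)
l = 8 in, w = 2 in, h = 7 in
Visualize: the diagonal of the base, then a right triangle with that diagonal and the height.
Formula: d = sqrt(l^2 + w^2 + h^2)
l^2 + w^2 + h^2 = 64 + 4 + 49 = 117
d = sqrt(117)
d = 10.8167
10.8167 in


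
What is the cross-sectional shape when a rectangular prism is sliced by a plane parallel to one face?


Solid: rectangular prism
Cutting plane: parallel to one face
Visualize the intersection of the plane with the solid's surface.
The boundary of the cut region is a rectangle.
rectangle


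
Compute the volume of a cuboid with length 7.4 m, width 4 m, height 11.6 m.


Shape: rectangular prism
l = 7.4 m, w = 4 m, h = 11.6 m
Formula: V = l * w * h
V = 7.4 * 4 * 11.6
V = 29.6 * 11.6
V = 343.36
343.36 m^3


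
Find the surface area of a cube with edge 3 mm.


Shape: cube
Side s = 3 mm
A cube has 6 square faces.
Formula: SA = 6 * s^2
s^2 = 9
SA = 6 * 9
SA = 54
54 mm^2


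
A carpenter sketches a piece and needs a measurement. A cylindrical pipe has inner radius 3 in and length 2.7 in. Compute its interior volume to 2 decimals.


Shape: cylinder
Radius r = 3 in, Height h = 2.7 in
Formula: V = pi * r^2 * h
r^2 = 9
V = pi * 9 * 2.7
V = 24.3 * pi
V = 76.34
76.34 in^3


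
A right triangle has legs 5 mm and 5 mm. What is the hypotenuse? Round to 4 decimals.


Shape: right triangle
Legs a = 5 mm, b = 5 mm
Formula: c = sqrt(a^2 + b^2)
a^2 = 25, b^2 = 25
a^2 + b^2 = 50
c = sqrt(50)
c = 7.0711
7.0711 mm


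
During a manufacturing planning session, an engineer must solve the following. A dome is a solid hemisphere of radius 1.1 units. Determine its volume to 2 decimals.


Shape: hemisphere (half of a sphere)
Radius r = 1.1 units
Formula: V = (1/2) * (4/3) * pi * r^3 = (2/3) * pi * r^3
r^3 = 1.331
(2/3) * 1.331 = 0.887333
V = 0.887333 * pi
V = 2.79
2.79 units^3


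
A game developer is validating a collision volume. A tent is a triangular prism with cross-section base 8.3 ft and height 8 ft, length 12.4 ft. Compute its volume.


Shape: triangular prism
Triangle base = 8.3 ft, triangle height = 8 ft, prism length L = 12.4 ft
Formula: V = (1/2 * b * h_tri) * L
Cross-section area = 0.5 * 8.3 * 8 = 33.2
V = 33.2 * 12.4
V = 411.68
411.68 ft^3


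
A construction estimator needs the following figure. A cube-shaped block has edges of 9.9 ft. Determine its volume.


Shape: cube
Side s = 9.9 ft
Formula: V = s^3
V = 9.9 * 9.9 * 9.9
V = 98.01 * 9.9
V = 970.299
970.299 ft^3


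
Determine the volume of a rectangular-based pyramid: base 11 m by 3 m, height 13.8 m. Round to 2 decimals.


Shape: rectangular pyramid
Base: 11 m x 3 m, Height h = 13.8 m
Formula: V = (1/3) * base_area * h
base_area = 11 * 3 = 33
base_area * h = 33 * 13.8 = 455.4
V = 455.4 / 3
V = 151.8
151.8 m^3


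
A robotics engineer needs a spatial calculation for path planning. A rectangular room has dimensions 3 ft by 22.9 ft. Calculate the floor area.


Shape: rectangle
Length l = 3 ft, Width w = 22.9 ft
Formula: A = l * w
A = 3 * 22.9
A = 68.7
68.7 ft^2


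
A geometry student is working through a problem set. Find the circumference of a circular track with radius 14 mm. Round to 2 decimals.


Shape: circle
Radius r = 14 mm
Formula: C = 2 * pi * r
C = 2 * pi * 14
C = 28 * pi
C = 87.96
87.96 mm


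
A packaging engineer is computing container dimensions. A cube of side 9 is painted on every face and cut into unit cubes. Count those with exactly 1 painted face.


Large cube: 9 x 9 x 9, cut into unit cubes.
n = 9, so n - 2 = 7
Cubes with 1 painted face lie in the interior of each face.
A cube has 6 faces; each contributes (n - 2)^2 = 49 such cubes.
Count = 6 * 49 = 294
294 unit cubes


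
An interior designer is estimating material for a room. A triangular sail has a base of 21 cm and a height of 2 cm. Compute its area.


Shape: triangle
Base b = 21 cm, Height h = 2 cm
Formula: A = (1/2) * b * h
A = 0.5 * 21 * 2
A = 0.5 * 42
A = 21
21 cm^2


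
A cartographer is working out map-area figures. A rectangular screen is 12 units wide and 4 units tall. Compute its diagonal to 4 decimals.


Shape: rectangle (diagonal via Pythagoras)
Sides: 12 units and 4 units
Formula: d = sqrt(l^2 + w^2)
l^2 = 144, w^2 = 16
l^2 + w^2 = 160
d = sqrt(160)
d = 12.6491
12.6491 units


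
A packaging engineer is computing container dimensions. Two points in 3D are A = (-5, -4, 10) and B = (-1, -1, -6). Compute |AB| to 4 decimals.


3D distance between two points
P1 = (-5, -4, 10), P2 = (-1, -1, -6)
Formula: d = sqrt((x2-x1)^2 + (y2-y1)^2 + (z2-z1)^2)
dx = -1 - -5 = 4
dy = -1 - -4 = 3
dz = -6 - 10 = -16
dx^2 + dy^2 + dz^2 = 16 + 9 + 256 = 281
d = sqrt(281)
d = 16.7631
16.7631 units


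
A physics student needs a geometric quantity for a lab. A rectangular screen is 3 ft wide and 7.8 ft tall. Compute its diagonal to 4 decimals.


Shape: rectangle (diagonal via Pythagoras)
Sides: 3 ft and 7.8 ft
Formula: d = sqrt(l^2 + w^2)
l^2 = 9, w^2 = 60.84
l^2 + w^2 = 69.84
d = sqrt(69.84)
d = 8.357
8.357 ft


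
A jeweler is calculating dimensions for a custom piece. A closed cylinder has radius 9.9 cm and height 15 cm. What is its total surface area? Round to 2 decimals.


Shape: closed cylinder
Radius r = 9.9 cm, Height h = 15 cm
Formula: SA = 2*pi*r^2 + 2*pi*r*h = 2*pi*r*(r + h)
r + h = 24.9
2 * r * (r + h) = 2 * 9.9 * 24.9 = 493.02
SA = 493.02 * pi
SA = 1548.87
1548.87 cm^2


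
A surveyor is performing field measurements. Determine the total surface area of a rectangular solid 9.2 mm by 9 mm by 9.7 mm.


Shape: rectangular prism
l = 9.2 mm, w = 9 mm, h = 9.7 mm
Formula: SA = 2(lw + lh + wh)
lw = 82.8, lh = 89.24, wh = 87.3
lw + lh + wh = 259.34
SA = 2 * 259.34
SA = 518.68
518.68 mm^2


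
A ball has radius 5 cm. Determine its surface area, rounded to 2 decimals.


Shape: sphere
Radius r = 5 cm
Formula: SA = 4 * pi * r^2
r^2 = 25
SA = 4 * pi * 25
SA = 100 * pi
SA = 314.16
314.16 cm^2


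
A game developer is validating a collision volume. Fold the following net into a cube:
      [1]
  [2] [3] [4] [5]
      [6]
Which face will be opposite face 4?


Net: cross layout. Take square 3 as the base (bottom).
Fold the four squares in the horizontal row up around 3: 2 -> left, 4 -> right, 5 wraps to the top.
Fold 1 and 6 up from 3: 1 -> back, 6 -> front.
Opposite pairs are therefore: (1, 6), (2, 4), (3, 5).
Face 4 is opposite face 2.
face 2


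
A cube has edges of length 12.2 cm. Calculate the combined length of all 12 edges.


Shape: cube
Side s = 12.2 cm
A cube has 12 edges, all equal.
Formula: total edge length = 12 * s
Total = 12 * 12.2
Total = 146.4
146.4 cm


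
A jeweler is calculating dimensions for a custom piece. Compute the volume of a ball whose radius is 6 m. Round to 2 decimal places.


Shape: sphere
Radius r = 6 m
Formula: V = (4/3) * pi * r^3
r^3 = 216
(4/3) * 216 = 288
V = 288 * pi
V = 904.78
904.78 m^3


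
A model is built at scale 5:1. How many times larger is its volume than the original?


Linear scale factor k = 5
Rule: under a linear scaling by k, volumes scale by k^3.
k^3 = 5 * 5 * 5
k^3 = 25 * 5
k^3 = 125
Volume scales by a factor of 125.
125 (dimensionless)


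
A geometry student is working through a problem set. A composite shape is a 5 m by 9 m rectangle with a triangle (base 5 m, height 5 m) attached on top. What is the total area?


Composite shape: rectangle + triangle
Rectangle area = 5 * 9 = 45
Triangle area = 0.5 * 5 * 5 = 12.5
Total = 45 + 12.5
Total = 57.5
57.5 m^2


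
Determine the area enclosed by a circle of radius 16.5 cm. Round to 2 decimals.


Shape: circle
Radius r = 16.5 cm
Formula: A = pi * r^2
r^2 = 16.5^2 = 272.25
A = pi * 272.25
A = 855.3
855.3 cm^2


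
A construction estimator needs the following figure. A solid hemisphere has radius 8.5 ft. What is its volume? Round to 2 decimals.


Shape: hemisphere (half of a sphere)
Radius r = 8.5 ft
Formula: V = (1/2) * (4/3) * pi * r^3 = (2/3) * pi * r^3
r^3 = 614.125
(2/3) * 614.125 = 409.416667
V = 409.416667 * pi
V = 1286.22
1286.22 ft^3


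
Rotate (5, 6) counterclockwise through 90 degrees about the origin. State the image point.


Transformation: rotation about the origin
Original point: (5, 6)
Rule for 90 deg counterclockwise: (x, y) -> (-y, x)
Apply: (5, 6) -> (-6, 5)
(-6, 5)


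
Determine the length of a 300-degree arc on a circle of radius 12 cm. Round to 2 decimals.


Shape: circular arc
Radius r = 12 cm, Angle = 300 degrees
Formula: L = (angle/360) * 2 * pi * r
2 * pi * r = 24 * pi
L = (300/360) * 24 * pi
L = 20 * pi
L = 62.83
62.83 cm


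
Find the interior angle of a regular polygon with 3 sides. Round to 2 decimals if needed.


Shape: regular triangle (3 sides)
Formula: interior angle = (n - 2) * 180 / n
(n - 2) = 1
(n - 2) * 180 = 180
angle = 180 / 3
angle = 60
60 degrees


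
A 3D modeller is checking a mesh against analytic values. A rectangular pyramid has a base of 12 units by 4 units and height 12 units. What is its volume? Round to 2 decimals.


Shape: rectangular pyramid
Base: 12 units x 4 units, Height h = 12 units
Formula: V = (1/3) * base_area * h
base_area = 12 * 4 = 48
base_area * h = 48 * 12 = 576
V = 576 / 3
V = 192
192 units^3


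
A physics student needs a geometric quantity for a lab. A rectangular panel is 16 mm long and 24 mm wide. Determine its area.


Shape: rectangle
Length l = 16 mm, Width w = 24 mm
Formula: A = l * w
A = 16 * 24
A = 384
384 mm^2


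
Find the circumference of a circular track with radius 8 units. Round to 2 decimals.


Shape: circle
Radius r = 8 units
Formula: C = 2 * pi * r
C = 2 * pi * 8
C = 16 * pi
C = 50.27
50.27 units


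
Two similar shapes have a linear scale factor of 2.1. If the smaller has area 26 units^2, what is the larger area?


Linear scale factor k = 2.1
Original area = 26 units^2
Rule: under a linear scaling by k, areas scale by k^2.
k^2 = 2.1^2 = 4.41
New area = 26 * 4.41
New area = 114.66
114.66 units^2


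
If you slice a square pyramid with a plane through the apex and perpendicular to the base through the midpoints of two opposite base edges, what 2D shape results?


Solid: square pyramid
Cutting plane: through the apex and perpendicular to the base through the midpoints of two opposite base edges
Visualize the intersection of the plane with the solid's surface.
The boundary of the cut region is a isosceles triangle.
isosceles triangle


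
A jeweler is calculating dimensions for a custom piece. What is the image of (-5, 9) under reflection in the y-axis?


Transformation: reflection
Original point: (-5, 9)
Rule for reflection over the y-axis: (x, y) -> (-x, y)
Apply: (-5, 9) -> (5, 9)
(5, 9)


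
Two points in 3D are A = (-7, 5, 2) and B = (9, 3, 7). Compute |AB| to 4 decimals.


3D distance between two points
P1 = (-7, 5, 2), P2 = (9, 3, 7)
Formula: d = sqrt((x2-x1)^2 + (y2-y1)^2 + (z2-z1)^2)
dx = 9 - -7 = 16
dy = 3 - 5 = -2
dz = 7 - 2 = 5
dx^2 + dy^2 + dz^2 = 256 + 4 + 25 = 285
d = sqrt(285)
d = 16.8819
16.8819 units
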